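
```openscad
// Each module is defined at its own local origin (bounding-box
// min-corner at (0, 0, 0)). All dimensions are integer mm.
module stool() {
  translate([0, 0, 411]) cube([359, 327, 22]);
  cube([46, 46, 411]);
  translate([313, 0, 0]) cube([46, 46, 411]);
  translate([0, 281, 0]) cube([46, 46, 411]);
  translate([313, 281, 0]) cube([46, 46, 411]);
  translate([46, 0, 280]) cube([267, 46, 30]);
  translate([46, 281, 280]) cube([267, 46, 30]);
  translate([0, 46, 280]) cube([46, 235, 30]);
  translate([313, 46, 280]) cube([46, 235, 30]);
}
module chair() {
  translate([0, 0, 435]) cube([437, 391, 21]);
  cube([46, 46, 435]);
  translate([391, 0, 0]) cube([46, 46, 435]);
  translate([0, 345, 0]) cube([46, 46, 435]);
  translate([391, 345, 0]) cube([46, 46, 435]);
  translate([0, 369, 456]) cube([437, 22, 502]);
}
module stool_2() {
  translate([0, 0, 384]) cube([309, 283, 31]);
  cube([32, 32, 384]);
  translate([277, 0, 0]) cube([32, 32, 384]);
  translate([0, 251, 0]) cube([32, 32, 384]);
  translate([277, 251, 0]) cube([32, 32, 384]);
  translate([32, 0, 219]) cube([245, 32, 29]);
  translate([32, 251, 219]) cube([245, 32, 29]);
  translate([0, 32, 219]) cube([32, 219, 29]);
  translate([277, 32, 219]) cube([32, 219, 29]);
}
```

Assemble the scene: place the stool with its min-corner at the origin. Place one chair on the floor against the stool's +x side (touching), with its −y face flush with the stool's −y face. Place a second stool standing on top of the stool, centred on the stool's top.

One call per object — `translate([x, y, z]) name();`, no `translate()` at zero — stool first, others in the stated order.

stool();
translate([359, 0, 0]) chair();
translate([25, 22, 433]) stool_2();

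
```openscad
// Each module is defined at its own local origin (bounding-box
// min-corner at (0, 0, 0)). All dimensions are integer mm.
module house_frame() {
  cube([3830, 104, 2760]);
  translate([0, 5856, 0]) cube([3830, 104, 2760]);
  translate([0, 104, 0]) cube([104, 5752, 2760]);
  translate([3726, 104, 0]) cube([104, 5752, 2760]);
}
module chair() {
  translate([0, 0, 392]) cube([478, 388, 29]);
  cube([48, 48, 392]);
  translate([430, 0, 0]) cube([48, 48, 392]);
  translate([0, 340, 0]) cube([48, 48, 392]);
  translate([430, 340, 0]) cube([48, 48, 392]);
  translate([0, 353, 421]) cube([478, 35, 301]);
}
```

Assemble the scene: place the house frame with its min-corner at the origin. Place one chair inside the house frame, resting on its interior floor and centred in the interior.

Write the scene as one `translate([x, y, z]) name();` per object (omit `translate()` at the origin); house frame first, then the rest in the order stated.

house_frame();
translate([1676, 2786, 0]) chair();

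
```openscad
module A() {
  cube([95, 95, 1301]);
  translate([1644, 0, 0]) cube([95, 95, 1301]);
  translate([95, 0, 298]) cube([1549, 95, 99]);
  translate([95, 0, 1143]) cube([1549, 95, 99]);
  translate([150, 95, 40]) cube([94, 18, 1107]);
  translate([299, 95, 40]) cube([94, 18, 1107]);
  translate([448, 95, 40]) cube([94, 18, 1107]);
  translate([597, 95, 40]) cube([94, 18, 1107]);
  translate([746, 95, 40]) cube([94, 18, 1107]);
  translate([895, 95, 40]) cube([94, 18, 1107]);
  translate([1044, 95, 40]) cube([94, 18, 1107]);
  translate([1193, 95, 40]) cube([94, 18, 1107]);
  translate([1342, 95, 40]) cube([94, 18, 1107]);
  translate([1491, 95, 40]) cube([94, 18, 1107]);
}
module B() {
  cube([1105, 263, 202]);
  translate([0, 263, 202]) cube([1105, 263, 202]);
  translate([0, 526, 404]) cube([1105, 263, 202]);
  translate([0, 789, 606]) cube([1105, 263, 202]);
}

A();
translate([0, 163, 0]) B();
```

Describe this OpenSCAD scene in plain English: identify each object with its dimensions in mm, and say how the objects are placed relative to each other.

A is a fence section. Two 95×95 mm posts, 1301 mm tall, stand on the floor with a clear span of 1549 mm between their inner faces. Two horizontal rails of 95×99 mm section span the gap between the posts with their undersides at z = 298 mm and z = 1143 mm, flush with the posts' −y face. 10 pickets, each 94 mm wide, 18 mm thick and 1107 mm tall, are fixed to the +y face of the rails with their bottoms at z = 40 mm, evenly spaced across the span with equal gaps (rounded down to the nearest mm) at the −x end and between each pair — any rounding remainder accumulates at the +x end.

B is a straight staircase of 4 solid steps. Each step is 1105 mm wide (x), 263 mm deep (y, the going) and 202 mm tall (the rise). The first step rests on the floor; each subsequent step sits one going further in +y and one rise higher in +z, directly behind and above the previous step with no overlap.

The staircase is on the floor beside the fence section on its +y side.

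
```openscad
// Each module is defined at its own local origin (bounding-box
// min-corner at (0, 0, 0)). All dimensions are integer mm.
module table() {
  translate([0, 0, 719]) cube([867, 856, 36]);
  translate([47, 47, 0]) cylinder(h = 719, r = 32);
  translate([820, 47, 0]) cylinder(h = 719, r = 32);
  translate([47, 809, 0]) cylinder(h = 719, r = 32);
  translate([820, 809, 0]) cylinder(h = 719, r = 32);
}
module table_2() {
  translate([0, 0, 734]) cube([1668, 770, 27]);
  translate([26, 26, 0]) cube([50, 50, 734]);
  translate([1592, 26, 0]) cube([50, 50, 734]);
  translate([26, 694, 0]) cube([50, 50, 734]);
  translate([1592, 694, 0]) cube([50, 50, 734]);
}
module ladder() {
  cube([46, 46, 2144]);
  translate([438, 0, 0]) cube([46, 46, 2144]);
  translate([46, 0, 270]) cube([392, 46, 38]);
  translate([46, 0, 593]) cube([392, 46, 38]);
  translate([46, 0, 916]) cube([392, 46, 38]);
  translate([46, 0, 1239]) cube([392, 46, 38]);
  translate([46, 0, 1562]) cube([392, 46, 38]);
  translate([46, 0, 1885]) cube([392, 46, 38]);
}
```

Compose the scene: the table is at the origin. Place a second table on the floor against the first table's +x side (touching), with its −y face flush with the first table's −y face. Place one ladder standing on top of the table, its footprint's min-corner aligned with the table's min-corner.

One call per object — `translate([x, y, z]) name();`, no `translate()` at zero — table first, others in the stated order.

table();
translate([867, 0, 0]) table_2();
translate([0, 0, 755]) ladder();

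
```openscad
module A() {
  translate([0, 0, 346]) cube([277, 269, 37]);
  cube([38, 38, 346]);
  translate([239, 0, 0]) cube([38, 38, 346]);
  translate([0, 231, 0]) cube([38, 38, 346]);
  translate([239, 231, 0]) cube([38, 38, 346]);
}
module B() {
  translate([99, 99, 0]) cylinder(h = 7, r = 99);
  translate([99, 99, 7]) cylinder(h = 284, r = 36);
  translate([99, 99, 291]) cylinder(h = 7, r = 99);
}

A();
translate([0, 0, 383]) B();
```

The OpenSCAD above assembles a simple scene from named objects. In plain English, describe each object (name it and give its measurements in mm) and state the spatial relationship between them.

A is a simple wooden stool: a rectangular seat 277 mm (x) by 269 mm (y), 37 mm thick, top face at z = 383 mm, on four square legs, each 38×38 mm in cross-section. The legs rest on z = 0, each flush with a corner of the seat.

B is a spool: two coaxial disc flanges of radius 99 mm and thickness 7 mm, joined by a core cylinder of radius 36 mm and height 284 mm. The lower flange rests on z = 0 and the three cylinders share a vertical axis.

The spool is on top of the stool.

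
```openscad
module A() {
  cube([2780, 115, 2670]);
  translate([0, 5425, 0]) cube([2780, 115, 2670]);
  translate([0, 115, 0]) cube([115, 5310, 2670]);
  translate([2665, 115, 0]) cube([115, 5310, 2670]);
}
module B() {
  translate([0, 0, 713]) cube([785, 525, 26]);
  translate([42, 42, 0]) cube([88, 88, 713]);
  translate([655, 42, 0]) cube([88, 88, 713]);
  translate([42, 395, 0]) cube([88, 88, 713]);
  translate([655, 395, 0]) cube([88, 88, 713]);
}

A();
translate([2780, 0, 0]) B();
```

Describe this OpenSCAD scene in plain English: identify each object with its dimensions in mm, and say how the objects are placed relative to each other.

A is the wall frame of a small rectangular building: four walls, each 2670 mm tall and 115 mm thick, enclosing a footprint 2780 mm (x) by 5540 mm (y) outside-to-outside, with no floor or roof. The front and back walls (the −y and +y sides) span the full width; the two side walls fit between them.

B is a table with a 785×525 mm rectangular top, 26 mm thick, top surface at z = 739 mm, supported by four 88×88 mm square legs, each inset 42 mm from the nearest pair of top edges, running from the floor.

The table is against the house frame's +x side, with their −y faces flush.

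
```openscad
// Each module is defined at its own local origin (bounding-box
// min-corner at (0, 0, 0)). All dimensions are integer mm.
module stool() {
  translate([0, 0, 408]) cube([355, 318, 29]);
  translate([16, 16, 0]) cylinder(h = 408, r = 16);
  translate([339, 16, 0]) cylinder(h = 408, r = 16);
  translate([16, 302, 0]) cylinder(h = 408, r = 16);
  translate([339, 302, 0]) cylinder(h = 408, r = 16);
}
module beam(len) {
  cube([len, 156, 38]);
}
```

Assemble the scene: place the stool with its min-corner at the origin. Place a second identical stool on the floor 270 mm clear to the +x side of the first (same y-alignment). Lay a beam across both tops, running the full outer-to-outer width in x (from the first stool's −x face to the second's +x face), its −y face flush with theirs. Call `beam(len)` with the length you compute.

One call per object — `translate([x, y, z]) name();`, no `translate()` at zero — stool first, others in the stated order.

stool();
translate([625, 0, 0]) stool();
translate([0, 0, 437]) beam(980);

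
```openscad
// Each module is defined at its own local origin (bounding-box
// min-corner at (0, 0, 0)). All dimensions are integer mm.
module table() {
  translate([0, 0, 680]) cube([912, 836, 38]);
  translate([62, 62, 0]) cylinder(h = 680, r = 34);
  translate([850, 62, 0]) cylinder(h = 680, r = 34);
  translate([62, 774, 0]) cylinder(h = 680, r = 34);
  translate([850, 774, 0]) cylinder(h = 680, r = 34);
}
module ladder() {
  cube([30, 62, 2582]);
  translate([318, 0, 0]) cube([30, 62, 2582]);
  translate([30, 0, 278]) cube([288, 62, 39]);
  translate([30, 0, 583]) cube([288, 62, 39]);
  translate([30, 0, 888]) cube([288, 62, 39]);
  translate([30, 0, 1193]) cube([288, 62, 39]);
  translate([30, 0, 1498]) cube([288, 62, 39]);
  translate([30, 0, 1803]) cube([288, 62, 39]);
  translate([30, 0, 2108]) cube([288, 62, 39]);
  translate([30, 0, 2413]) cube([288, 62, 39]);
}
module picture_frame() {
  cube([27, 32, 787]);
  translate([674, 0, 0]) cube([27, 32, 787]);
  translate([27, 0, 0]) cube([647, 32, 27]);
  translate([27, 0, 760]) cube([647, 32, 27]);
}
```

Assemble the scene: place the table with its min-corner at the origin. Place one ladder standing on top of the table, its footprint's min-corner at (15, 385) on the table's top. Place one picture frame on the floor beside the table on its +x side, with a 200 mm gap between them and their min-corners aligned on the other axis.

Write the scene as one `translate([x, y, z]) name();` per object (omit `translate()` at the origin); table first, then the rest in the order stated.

table();
translate([15, 385, 718]) ladder();
translate([1112, 0, 0]) picture_frame();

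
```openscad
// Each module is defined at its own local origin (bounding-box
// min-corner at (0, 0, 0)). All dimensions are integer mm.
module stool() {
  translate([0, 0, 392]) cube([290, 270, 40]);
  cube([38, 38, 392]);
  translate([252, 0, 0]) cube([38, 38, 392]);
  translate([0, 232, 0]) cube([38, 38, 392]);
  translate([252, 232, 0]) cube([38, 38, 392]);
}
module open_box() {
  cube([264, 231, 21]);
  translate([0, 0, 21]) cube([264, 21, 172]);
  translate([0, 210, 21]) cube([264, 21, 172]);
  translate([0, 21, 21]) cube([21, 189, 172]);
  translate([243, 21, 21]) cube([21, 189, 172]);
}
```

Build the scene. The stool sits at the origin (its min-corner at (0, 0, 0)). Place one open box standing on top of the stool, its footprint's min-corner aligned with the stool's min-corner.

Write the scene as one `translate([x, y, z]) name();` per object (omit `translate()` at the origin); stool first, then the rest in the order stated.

stool();
translate([0, 0, 432]) open_box();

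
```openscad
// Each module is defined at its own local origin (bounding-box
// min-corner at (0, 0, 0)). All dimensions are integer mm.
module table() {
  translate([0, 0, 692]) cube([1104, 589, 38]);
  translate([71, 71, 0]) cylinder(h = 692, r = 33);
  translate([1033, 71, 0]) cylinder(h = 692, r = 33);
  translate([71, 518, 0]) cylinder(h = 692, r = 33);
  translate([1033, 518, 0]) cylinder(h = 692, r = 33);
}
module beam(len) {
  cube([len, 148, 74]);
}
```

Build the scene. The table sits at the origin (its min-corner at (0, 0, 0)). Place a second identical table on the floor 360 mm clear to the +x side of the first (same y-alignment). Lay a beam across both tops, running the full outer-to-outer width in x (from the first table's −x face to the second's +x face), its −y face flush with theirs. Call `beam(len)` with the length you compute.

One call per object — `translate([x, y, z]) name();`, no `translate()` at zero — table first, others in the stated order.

table();
translate([1464, 0, 0]) table();
translate([0, 0, 730]) beam(2568);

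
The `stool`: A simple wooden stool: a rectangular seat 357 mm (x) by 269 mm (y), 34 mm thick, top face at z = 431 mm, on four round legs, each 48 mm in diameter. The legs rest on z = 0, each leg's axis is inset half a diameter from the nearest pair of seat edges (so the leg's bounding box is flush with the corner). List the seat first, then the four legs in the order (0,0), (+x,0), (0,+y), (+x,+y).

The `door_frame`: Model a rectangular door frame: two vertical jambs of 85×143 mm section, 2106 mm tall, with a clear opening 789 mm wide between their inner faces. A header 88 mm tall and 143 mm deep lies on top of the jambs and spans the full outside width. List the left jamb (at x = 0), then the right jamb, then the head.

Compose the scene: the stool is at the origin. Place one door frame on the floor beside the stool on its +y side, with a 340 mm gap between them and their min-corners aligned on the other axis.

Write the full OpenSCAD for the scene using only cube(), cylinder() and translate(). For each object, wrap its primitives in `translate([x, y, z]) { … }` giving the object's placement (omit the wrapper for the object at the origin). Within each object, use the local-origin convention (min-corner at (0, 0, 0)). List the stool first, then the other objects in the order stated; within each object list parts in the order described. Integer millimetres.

translate([0, 0, 397]) cube([357, 269, 34]);
translate([24, 24, 0]) cylinder(h = 397, r = 24);
translate([333, 24, 0]) cylinder(h = 397, r = 24);
translate([24, 245, 0]) cylinder(h = 397, r = 24);
translate([333, 245, 0]) cylinder(h = 397, r = 24);
translate([0, 609, 0]) {
  cube([85, 143, 2106]);
  translate([874, 0, 0]) cube([85, 143, 2106]);
  translate([0, 0, 2106]) cube([959, 143, 88]);
}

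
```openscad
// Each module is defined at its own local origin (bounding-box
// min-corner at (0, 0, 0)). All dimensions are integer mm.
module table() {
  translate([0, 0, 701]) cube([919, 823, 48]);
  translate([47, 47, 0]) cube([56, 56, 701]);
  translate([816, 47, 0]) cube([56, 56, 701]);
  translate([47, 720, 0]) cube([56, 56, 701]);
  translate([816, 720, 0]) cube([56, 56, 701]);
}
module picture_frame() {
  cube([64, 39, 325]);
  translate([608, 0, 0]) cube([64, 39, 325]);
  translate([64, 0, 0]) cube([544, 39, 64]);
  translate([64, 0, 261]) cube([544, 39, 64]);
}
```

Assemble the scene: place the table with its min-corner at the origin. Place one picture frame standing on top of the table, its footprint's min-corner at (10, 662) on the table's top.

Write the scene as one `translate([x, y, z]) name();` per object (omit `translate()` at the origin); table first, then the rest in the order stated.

table();
translate([10, 662, 749]) picture_frame();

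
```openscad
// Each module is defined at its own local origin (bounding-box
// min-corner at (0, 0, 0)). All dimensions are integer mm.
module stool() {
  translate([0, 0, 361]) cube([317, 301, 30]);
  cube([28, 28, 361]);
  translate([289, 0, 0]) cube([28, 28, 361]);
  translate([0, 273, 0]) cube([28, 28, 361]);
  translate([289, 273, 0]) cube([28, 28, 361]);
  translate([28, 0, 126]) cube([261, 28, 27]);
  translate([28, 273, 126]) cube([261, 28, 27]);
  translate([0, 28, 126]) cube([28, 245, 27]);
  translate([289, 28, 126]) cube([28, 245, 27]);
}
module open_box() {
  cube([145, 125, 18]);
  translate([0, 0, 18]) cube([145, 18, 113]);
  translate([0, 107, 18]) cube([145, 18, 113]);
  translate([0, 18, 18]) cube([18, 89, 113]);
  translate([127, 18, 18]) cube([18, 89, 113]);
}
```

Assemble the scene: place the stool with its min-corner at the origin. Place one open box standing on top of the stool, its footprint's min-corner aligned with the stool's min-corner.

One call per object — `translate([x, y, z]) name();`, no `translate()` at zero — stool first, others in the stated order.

stool();
translate([0, 0, 391]) open_box();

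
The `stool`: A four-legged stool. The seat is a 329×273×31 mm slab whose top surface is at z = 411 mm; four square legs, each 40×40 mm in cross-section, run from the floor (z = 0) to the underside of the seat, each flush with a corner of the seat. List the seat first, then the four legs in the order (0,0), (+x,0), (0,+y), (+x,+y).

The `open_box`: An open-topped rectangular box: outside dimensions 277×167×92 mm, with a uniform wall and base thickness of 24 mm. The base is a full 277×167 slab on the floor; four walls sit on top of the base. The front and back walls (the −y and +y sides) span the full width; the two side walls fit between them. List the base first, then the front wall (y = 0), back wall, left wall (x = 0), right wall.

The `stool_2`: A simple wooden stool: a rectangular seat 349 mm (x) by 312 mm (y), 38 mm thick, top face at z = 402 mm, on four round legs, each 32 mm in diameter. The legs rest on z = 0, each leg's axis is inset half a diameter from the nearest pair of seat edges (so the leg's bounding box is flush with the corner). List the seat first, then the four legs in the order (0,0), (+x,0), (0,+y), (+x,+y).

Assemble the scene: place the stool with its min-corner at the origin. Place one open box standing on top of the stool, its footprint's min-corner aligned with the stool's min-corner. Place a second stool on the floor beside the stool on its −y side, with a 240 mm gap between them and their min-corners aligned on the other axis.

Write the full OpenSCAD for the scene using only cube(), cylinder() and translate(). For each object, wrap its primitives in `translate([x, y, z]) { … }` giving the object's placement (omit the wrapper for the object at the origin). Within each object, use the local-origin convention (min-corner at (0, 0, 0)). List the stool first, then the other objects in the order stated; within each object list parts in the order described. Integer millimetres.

translate([0, 0, 380]) cube([329, 273, 31]);
cube([40, 40, 380]);
translate([289, 0, 0]) cube([40, 40, 380]);
translate([0, 233, 0]) cube([40, 40, 380]);
translate([289, 233, 0]) cube([40, 40, 380]);
translate([0, 0, 411]) {
  cube([277, 167, 24]);
  translate([0, 0, 24]) cube([277, 24, 68]);
  translate([0, 143, 24]) cube([277, 24, 68]);
  translate([0, 24, 24]) cube([24, 119, 68]);
  translate([253, 24, 24]) cube([24, 119, 68]);
}
translate([0, -552, 0]) {
  translate([0, 0, 364]) cube([349, 312, 38]);
  translate([16, 16, 0]) cylinder(h = 364, r = 16);
  translate([333, 16, 0]) cylinder(h = 364, r = 16);
  translate([16, 296, 0]) cylinder(h = 364, r = 16);
  translate([333, 296, 0]) cylinder(h = 364, r = 16);
}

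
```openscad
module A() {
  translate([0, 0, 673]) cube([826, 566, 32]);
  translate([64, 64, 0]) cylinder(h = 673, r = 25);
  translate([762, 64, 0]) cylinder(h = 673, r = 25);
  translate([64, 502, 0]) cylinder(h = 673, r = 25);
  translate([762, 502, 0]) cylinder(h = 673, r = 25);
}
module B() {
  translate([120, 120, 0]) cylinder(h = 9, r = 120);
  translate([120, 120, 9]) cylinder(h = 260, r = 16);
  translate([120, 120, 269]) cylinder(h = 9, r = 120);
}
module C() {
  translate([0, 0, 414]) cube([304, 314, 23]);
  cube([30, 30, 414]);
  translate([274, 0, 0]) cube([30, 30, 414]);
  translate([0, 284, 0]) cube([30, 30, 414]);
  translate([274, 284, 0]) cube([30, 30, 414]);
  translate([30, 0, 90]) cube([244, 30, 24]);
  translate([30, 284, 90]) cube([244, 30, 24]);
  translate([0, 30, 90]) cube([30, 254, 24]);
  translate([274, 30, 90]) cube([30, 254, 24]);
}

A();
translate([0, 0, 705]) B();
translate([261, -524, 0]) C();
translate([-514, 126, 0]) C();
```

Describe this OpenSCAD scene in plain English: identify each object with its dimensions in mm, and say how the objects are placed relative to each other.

A is a rectangular dining table. The top is 826×566×32 mm with its upper surface at z = 705 mm. It stands on four round legs of 50 mm diameter, each leg's bounding box inset 39 mm from the nearest pair of top edges, running from the floor to the underside of the top.

B is a spool: two coaxial disc flanges of radius 120 mm and thickness 9 mm, joined by a core cylinder of radius 16 mm and height 260 mm. The lower flange rests on z = 0 and the three cylinders share a vertical axis.

C is a four-legged stool. The seat is a 304×314×23 mm slab whose top surface is at z = 437 mm; four square legs, each 30×30 mm in cross-section, run from the floor (z = 0) to the underside of the seat, each flush with a corner of the seat. Four stretchers, 30 mm wide and 24 mm tall, connect adjacent legs with their undersides at z = 90 mm, each running between the inner faces of the legs it joins and aligned with the legs' outer faces on the other axis.

The spool is on top of the table. Two stools sit around the table at the −y, −x sides.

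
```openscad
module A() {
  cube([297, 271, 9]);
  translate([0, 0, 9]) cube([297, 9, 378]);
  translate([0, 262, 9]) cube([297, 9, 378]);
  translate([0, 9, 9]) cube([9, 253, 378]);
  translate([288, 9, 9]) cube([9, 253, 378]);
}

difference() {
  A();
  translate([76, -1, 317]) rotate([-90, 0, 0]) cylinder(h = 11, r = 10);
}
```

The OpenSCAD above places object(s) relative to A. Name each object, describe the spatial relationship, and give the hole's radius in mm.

A is an open box. The open box has a circular hole through its front wall. The hole's radius is 10 mm.

The subtracted cylinder has r = 10 mm.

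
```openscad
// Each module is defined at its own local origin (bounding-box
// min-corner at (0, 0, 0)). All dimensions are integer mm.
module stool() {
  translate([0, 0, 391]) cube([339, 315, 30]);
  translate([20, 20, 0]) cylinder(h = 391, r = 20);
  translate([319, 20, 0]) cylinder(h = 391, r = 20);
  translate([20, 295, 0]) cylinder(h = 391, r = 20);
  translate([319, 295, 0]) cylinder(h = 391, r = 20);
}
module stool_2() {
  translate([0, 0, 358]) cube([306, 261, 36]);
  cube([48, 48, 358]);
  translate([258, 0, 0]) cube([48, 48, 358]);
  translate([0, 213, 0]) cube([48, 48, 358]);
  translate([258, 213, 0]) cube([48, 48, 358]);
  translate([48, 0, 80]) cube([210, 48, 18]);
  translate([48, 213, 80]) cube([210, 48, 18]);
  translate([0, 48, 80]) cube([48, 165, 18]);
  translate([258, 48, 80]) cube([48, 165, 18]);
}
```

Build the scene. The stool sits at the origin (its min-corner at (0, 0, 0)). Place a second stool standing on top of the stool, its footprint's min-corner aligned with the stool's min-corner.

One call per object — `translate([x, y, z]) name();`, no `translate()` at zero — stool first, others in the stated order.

stool();
translate([0, 0, 421]) stool_2();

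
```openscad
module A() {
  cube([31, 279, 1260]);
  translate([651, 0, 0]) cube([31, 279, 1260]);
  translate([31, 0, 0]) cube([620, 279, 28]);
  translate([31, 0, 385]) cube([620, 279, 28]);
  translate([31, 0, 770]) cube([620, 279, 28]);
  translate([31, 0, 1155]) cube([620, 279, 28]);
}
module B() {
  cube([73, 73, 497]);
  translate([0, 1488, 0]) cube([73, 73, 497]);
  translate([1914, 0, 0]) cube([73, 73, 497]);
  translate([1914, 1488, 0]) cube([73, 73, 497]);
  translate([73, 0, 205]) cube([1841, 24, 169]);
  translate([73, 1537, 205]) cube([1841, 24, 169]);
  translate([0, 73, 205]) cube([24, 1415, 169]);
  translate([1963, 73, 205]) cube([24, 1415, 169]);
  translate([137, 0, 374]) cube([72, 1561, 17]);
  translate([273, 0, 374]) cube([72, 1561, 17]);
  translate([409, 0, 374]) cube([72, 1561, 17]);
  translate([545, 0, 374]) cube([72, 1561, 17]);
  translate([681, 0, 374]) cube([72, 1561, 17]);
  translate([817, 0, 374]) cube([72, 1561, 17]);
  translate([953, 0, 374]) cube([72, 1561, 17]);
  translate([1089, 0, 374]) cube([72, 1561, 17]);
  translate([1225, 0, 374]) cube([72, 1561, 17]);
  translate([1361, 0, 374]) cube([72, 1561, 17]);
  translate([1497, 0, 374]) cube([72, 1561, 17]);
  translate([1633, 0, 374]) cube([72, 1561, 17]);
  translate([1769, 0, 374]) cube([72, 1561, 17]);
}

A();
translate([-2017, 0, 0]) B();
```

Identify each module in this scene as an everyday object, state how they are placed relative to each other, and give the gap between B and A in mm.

A is a bookshelf. B is a bed frame. The bed frame is on the floor beside the bookshelf on its −x side. The gap between the bed frame and the bookshelf is 30 mm.

The bed frame's nearest face is 30 mm from the bookshelf's −x face.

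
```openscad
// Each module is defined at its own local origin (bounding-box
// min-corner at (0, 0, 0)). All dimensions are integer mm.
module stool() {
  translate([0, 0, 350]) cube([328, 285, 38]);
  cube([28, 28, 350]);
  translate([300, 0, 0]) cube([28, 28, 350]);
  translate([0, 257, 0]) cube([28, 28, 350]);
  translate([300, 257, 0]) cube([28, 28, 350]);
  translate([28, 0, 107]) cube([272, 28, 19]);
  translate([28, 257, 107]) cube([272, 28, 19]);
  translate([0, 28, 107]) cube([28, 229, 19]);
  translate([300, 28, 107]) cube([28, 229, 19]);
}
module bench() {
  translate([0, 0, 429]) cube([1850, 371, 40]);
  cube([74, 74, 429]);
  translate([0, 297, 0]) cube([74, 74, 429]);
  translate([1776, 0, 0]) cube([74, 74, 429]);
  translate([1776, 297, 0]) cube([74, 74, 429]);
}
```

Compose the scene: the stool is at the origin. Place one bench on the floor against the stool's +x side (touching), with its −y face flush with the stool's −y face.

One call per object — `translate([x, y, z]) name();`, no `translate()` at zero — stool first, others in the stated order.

stool();
translate([328, 0, 0]) bench();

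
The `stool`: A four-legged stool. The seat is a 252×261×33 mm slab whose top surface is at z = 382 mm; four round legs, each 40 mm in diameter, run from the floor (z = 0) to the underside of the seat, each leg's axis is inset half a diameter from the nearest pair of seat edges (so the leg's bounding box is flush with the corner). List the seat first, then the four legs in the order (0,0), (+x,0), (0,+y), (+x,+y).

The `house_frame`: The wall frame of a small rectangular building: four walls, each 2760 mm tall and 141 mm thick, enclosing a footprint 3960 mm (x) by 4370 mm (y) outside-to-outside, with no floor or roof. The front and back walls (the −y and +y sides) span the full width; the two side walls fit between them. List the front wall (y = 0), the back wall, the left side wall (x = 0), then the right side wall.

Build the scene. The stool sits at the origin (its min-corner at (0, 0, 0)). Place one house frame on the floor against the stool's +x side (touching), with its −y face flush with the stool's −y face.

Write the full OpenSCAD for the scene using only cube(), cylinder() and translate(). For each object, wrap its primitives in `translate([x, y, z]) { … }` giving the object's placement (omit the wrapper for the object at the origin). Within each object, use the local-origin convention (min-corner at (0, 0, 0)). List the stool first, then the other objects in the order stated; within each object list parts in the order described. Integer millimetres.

translate([0, 0, 349]) cube([252, 261, 33]);
translate([20, 20, 0]) cylinder(h = 349, r = 20);
translate([232, 20, 0]) cylinder(h = 349, r = 20);
translate([20, 241, 0]) cylinder(h = 349, r = 20);
translate([232, 241, 0]) cylinder(h = 349, r = 20);
translate([252, 0, 0]) {
  cube([3960, 141, 2760]);
  translate([0, 4229, 0]) cube([3960, 141, 2760]);
  translate([0, 141, 0]) cube([141, 4088, 2760]);
  translate([3819, 141, 0]) cube([141, 4088, 2760]);
}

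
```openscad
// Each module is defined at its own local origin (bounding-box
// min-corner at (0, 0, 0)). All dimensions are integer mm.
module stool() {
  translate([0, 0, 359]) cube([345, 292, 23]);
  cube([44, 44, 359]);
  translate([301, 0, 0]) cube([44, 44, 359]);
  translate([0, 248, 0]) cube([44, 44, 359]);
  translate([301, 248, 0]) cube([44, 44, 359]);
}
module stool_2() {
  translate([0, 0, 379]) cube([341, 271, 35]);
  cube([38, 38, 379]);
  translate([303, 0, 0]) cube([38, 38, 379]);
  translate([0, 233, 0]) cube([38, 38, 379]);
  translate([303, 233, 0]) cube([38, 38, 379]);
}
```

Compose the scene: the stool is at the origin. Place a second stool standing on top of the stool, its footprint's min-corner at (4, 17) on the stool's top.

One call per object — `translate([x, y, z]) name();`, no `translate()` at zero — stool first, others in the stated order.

stool();
translate([4, 17, 382]) stool_2();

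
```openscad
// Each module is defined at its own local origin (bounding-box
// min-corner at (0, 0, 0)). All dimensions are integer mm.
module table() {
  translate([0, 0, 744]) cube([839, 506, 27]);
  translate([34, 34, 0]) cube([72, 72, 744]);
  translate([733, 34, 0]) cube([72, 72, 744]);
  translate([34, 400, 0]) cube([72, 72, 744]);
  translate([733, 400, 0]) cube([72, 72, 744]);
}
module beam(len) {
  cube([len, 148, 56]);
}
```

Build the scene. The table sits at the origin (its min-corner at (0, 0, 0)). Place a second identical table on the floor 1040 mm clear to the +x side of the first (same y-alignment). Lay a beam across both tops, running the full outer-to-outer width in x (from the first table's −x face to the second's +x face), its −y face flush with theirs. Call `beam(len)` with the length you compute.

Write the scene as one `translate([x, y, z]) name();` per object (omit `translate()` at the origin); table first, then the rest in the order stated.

table();
translate([1879, 0, 0]) table();
translate([0, 0, 771]) beam(2718);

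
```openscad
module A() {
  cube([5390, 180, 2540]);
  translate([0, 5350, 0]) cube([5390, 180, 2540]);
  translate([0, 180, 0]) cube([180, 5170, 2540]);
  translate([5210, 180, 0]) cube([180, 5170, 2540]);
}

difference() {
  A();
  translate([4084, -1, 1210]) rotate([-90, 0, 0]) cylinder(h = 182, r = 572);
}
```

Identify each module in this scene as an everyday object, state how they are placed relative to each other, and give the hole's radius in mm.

The subtracted cylinder has r = 572 mm.

A is a house frame. The house frame has a circular hole through its front wall. The hole's radius is 572 mm.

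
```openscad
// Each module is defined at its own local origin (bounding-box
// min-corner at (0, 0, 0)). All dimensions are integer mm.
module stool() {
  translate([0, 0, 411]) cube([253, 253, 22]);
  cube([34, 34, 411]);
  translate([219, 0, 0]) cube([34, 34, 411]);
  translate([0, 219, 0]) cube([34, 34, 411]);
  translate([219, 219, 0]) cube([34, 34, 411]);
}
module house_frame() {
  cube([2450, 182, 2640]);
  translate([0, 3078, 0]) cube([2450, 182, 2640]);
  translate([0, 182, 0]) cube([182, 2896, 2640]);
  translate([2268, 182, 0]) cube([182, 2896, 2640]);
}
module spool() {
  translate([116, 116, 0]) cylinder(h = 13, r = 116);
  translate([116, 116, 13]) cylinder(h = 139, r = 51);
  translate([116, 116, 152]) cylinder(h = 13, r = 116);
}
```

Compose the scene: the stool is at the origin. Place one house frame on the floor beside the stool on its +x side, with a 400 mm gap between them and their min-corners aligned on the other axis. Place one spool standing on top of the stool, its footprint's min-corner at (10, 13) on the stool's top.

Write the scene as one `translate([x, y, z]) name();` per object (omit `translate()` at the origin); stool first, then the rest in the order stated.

stool();
translate([653, 0, 0]) house_frame();
translate([10, 13, 433]) spool();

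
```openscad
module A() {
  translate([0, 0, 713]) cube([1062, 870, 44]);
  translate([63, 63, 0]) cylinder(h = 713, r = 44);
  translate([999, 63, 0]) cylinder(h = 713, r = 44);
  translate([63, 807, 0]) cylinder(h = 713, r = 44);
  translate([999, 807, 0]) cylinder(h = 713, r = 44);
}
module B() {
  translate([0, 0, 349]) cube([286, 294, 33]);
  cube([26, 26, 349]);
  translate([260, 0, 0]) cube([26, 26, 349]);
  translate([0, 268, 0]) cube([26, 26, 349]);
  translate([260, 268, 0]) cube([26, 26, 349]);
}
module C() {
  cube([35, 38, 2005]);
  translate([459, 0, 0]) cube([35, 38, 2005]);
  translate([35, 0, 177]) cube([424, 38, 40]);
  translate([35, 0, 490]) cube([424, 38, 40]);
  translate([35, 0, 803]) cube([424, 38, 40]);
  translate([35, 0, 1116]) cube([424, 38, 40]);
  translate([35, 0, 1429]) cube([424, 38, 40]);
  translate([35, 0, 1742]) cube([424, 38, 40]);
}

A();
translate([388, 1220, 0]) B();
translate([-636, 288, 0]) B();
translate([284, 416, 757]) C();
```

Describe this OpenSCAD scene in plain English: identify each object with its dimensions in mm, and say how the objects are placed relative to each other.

A is a table with a 1062×870 mm rectangular top, 44 mm thick, top surface at z = 757 mm, supported by four round legs of 88 mm diameter, each leg's bounding box inset 19 mm from the nearest pair of top edges, running from the floor.

B is a four-legged stool. The seat is 286×294 mm, 33 mm thick, top at z = 382 mm. It stands on four square legs, each 26×26 mm in cross-section, from z = 0 to the seat underside, each flush with a corner of the seat.

C is a wooden ladder with two side rails of 35×38 mm section and 2005 mm height, set 494 mm apart overall. Between them run 6 rectangular rungs (38 mm deep, 40 mm thick), front faces flush with the rails' −y face. The bottom of the first rung is 177 mm above the floor and each subsequent rung is 313 mm higher than the one below.

Two stools sit around the table at the +y, −x sides. The ladder is on top of the table, centred.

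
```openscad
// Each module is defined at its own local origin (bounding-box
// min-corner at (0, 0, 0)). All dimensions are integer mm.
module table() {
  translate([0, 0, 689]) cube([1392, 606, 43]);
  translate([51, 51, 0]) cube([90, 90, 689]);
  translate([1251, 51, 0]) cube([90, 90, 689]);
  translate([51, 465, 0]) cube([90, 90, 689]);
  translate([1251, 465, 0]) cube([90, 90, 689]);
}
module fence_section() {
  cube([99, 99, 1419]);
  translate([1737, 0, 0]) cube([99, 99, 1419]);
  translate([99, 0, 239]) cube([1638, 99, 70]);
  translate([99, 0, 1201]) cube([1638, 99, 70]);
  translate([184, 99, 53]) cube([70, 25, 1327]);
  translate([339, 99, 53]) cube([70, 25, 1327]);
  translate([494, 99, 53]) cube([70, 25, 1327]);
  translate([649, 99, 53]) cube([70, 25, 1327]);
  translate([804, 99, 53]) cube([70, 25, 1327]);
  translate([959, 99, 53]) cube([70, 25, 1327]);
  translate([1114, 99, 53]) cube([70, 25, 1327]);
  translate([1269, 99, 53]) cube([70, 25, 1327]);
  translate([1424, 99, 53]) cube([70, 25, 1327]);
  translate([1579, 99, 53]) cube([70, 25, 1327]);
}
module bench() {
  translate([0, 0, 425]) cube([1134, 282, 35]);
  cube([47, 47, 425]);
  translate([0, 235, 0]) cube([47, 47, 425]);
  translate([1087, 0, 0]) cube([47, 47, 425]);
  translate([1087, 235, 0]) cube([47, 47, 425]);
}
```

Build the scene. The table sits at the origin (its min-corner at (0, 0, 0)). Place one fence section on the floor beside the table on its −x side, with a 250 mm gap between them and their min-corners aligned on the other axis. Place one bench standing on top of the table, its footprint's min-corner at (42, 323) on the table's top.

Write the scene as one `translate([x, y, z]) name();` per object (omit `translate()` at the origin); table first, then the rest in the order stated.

table();
translate([-2086, 0, 0]) fence_section();
translate([42, 323, 732]) bench();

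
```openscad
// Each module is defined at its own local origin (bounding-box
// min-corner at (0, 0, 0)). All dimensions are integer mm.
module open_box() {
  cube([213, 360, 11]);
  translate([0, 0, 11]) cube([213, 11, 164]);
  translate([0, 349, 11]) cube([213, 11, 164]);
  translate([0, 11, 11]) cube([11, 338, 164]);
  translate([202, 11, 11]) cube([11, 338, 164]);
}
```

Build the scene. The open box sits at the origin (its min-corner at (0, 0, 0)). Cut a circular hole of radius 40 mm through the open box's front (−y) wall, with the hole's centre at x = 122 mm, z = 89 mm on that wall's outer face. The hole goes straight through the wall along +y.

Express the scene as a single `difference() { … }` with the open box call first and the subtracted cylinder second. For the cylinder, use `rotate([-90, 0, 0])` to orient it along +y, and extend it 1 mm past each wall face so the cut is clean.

difference() {
  open_box();
  translate([122, -1, 89]) rotate([-90, 0, 0]) cylinder(h = 13, r = 40);
}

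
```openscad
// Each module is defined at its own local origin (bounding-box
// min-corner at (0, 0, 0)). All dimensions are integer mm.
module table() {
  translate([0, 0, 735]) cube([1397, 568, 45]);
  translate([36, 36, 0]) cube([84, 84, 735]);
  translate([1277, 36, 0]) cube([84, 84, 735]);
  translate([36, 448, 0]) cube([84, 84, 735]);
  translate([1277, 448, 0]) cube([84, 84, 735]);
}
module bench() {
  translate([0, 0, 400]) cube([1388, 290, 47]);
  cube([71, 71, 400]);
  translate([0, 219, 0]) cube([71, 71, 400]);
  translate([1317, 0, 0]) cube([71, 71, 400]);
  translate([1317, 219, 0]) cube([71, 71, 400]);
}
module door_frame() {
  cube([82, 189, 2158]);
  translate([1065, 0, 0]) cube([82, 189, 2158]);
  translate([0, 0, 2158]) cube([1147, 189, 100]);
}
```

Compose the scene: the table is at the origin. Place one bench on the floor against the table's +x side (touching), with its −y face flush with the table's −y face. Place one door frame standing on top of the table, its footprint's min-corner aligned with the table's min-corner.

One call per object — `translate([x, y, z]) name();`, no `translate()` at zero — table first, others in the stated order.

table();
translate([1397, 0, 0]) bench();
translate([0, 0, 780]) door_frame();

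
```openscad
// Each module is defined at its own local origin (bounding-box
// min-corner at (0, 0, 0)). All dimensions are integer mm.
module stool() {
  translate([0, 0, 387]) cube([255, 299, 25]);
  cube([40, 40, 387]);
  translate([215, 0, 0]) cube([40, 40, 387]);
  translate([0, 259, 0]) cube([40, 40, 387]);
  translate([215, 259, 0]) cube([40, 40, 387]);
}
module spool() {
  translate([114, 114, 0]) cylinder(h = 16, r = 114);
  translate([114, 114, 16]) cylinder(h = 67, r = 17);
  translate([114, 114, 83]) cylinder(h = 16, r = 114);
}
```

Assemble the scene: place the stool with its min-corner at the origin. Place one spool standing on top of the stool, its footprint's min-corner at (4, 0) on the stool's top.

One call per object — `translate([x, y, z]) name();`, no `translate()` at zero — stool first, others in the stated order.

stool();
translate([4, 0, 412]) spool();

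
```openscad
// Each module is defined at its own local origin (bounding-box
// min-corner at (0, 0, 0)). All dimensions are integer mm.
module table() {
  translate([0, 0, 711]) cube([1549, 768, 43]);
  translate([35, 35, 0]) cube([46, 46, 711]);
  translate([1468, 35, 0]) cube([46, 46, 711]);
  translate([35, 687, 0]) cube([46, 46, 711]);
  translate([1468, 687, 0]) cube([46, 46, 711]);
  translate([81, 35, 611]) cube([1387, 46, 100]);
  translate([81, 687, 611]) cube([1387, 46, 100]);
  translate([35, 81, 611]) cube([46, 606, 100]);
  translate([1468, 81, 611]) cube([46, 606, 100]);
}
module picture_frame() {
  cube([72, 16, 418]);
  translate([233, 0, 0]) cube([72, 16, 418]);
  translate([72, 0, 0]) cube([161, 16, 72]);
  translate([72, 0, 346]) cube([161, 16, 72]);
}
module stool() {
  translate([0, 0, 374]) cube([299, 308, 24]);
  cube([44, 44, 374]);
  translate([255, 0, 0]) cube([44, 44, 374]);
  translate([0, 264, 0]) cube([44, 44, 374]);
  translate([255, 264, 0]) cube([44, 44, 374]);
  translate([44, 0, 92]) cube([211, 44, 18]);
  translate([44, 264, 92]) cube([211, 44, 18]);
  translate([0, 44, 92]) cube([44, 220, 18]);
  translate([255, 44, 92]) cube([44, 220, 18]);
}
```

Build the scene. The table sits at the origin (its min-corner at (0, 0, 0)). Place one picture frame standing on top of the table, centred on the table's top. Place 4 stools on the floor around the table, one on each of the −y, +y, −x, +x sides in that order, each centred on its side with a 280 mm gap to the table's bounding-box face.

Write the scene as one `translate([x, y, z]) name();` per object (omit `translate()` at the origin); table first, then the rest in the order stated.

table();
translate([622, 376, 754]) picture_frame();
translate([625, -588, 0]) stool();
translate([625, 1048, 0]) stool();
translate([-579, 230, 0]) stool();
translate([1829, 230, 0]) stool();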